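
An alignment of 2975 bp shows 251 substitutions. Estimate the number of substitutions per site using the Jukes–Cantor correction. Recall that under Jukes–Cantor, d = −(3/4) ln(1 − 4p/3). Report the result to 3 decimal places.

0.090

p = 251/2975 ≈ 0.08437.
d = −(3/4) ln(1 − 4p/3) = −0.75 ln(1 − 0.112493) = −0.75 ln(0.887507)
  = −0.75 × (-0.119339) = 0.089504 substitutions/site.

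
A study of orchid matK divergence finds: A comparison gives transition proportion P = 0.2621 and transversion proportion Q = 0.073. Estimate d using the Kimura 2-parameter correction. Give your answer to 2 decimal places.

0.49

Under the Kimura two-parameter model, d = −½ ln(1 − 2P − Q) − ¼ ln(1 − 2Q).
1 − 2P − Q = 0.4028, giving −½ ln(0.4028) = 0.454658.
1 − 2Q = 0.854, giving −¼ ln(0.854) = 0.039456.
d = 0.454658 + 0.039456 = 0.494114.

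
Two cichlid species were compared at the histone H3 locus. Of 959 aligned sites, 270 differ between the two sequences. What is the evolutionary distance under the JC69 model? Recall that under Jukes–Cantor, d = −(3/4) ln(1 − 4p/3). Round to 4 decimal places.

0.3530

p = 270/959 ≈ 0.281543.
d = −(3/4) ln(1 − 4p/3) = −0.75 ln(1 − 0.375391) = −0.75 ln(0.624609)
  = −0.75 × (-0.470629) = 0.352972 substitutions/site.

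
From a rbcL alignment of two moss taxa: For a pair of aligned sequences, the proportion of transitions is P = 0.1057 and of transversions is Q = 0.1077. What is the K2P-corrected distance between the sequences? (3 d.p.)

0.253

Under the Kimura two-parameter model, d = −½ ln(1 − 2P − Q) − ¼ ln(1 − 2Q).
1 − 2P − Q = 0.6809, giving −½ ln(0.6809) = 0.192170.
1 − 2Q = 0.7846, giving −¼ ln(0.7846) = 0.060645.
d = 0.192170 + 0.060645 = 0.252815.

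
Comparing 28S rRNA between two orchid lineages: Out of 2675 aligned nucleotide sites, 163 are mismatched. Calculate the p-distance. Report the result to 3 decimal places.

p = 163/2675 = 0.060934… ≈ 0.061 (to 3 d.p.).

0.061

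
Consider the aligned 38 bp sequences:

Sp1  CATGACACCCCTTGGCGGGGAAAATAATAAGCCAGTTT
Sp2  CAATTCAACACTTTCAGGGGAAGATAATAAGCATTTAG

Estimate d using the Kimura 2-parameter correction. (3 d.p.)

Of 38 sites, 1 differences are transitions and 13 are transversions, so P = 1/38 ≈ 0.026316 and Q = 13/38 ≈ 0.342105.
Under the Kimura two-parameter model, d = −½ ln(1 − 2P − Q) − ¼ ln(1 − 2Q).
1 − 2P − Q = 0.605263, giving −½ ln(0.605263) = 0.251046.
1 − 2Q = 0.31579, giving −¼ ln(0.31579) = 0.288169.
d = 0.251046 + 0.288169 = 0.539215.

0.539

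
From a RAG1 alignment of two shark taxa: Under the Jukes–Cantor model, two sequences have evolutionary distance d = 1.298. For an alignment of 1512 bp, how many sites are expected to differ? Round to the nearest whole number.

933

Invert JC69: p = (3/4)(1 − e^(−4d/3)) = 0.75 × (1 − e^(-1.730667)) = 0.75 × (1 − 0.177166) = 0.617126.
Expected differing sites = pL ≈ 0.617126 × 1512 = 933.094512 ≈ 933.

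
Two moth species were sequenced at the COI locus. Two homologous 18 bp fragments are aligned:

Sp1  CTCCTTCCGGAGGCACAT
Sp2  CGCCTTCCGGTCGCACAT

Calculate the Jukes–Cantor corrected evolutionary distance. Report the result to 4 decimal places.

0.1885

The sequences differ at 3 of 18 sites (2, 11, 12), so p = 3/18 ≈ 0.166667.
d = −(3/4) ln(1 − 4p/3) = −0.75 ln(1 − 0.222223) = −0.75 ln(0.777777)
  = −0.75 × (-0.251315) = 0.188486 substitutions/site.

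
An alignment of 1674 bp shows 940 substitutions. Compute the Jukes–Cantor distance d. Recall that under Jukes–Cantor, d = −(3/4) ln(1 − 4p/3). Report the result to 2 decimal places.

1.04

p = 940/1674 ≈ 0.561529.
d = −(3/4) ln(1 − 4p/3) = −0.75 ln(1 − 0.748705) = −0.75 ln(0.251295)
  = −0.75 × (-1.381128) = 1.035846 substitutions/site.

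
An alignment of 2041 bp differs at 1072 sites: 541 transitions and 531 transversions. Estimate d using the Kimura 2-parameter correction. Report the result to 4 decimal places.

P = 541/2041 ≈ 0.265066 and Q = 531/2041 ≈ 0.260167.
Under the Kimura two-parameter model, d = −½ ln(1 − 2P − Q) − ¼ ln(1 − 2Q).
1 − 2P − Q = 0.209701, giving −½ ln(0.209701) = 0.781036.
1 − 2Q = 0.479666, giving −¼ ln(0.479666) = 0.183666.
d = 0.781036 + 0.183666 = 0.964702.

0.9647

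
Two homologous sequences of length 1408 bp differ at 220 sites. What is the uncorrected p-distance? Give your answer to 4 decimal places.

0.1563

p = 220/1408 = 0.15625 ≈ 0.1563 (to 4 d.p.).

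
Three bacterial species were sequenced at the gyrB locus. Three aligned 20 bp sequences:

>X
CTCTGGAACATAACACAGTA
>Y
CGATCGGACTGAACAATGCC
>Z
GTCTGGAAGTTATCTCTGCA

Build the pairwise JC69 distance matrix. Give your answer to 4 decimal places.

d(X,Y) = 0.8240, d(X,Z) = 0.4715, d(Y,Z) = 0.9913

X–Y: 10/20 sites differ → p = 0.5, d = −0.75 ln(1 − 0.666667) = 0.823960 ≈ 0.8240.
X–Z: 7/20 sites differ → p = 0.35, d = −0.75 ln(1 − 0.466667) = 0.471457 ≈ 0.4715.
Y–Z: 11/20 sites differ → p = 0.55, d = −0.75 ln(1 − 0.733333) = 0.991316 ≈ 0.9913.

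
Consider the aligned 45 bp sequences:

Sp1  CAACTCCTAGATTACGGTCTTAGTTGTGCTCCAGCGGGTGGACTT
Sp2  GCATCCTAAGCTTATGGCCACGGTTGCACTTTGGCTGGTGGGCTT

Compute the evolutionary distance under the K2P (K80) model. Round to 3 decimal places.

0.698

Of 45 sites, 13 differences are transitions and 6 are transversions, so P = 13/45 ≈ 0.288889 and Q = 6/45 ≈ 0.133333.
Under the Kimura two-parameter model, d = −½ ln(1 − 2P − Q) − ¼ ln(1 − 2Q).
1 − 2P − Q = 0.288889, giving −½ ln(0.288889) = 0.620856.
1 − 2Q = 0.733334, giving −¼ ln(0.733334) = 0.077539.
d = 0.620856 + 0.077539 = 0.698395.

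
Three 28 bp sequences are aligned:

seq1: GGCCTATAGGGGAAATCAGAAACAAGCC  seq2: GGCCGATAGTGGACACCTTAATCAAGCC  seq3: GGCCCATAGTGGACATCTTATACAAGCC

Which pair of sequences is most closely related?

seq1–seq2: 7/28 differ, p = 0.250, d = 0.304.
seq1–seq3: 6/28 differ, p = 0.214, d = 0.252.
seq2–seq3: 4/28 differ, p = 0.143, d = 0.158.
The smallest distance is between seq2 and seq3.

seq2 and seq3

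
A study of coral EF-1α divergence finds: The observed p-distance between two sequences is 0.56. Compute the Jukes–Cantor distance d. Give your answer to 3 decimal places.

1.030

d = −(3/4) ln(1 − 4p/3) = −0.75 ln(1 − 0.746667) = −0.75 ln(0.253333)
  = −0.75 × (-1.373050) = 1.029788 substitutions/site.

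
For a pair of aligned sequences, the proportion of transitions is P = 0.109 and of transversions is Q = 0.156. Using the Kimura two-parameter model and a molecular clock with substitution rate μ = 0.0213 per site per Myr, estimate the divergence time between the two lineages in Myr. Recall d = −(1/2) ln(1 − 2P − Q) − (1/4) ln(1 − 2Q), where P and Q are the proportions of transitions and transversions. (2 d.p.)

7.69

Under the Kimura two-parameter model, d = −½ ln(1 − 2P − Q) − ¼ ln(1 − 2Q).
1 − 2P − Q = 0.626, giving −½ ln(0.626) = 0.234202.
1 − 2Q = 0.688, giving −¼ ln(0.688) = 0.093492.
d = 0.234202 + 0.093492 = 0.327694.
Under a molecular clock d = 2μt, so t = d/(2μ) = 0.327694 / (2 × 0.0213) = 7.69 Myr.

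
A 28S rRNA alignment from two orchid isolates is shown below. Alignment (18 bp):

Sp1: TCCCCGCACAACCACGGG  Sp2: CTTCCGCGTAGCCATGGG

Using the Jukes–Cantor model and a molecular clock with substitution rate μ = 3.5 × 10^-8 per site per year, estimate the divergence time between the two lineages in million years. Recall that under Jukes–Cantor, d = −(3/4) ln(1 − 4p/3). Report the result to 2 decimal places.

The sequences differ at 7 of 18 sites (1, 2, 3, 8, 9, 11, 15), so p = 7/18 ≈ 0.388889.
d = −(3/4) ln(1 − 4p/3) = −0.75 ln(1 − 0.518519) = −0.75 ln(0.481481)
  = −0.75 × (-0.730889) = 0.548167 substitutions/site.
Under a molecular clock d = 2μt, so t = d/(2μ) = 0.548167 / (2 × 3.5 × 10^-8) = 7.83 million years.

7.83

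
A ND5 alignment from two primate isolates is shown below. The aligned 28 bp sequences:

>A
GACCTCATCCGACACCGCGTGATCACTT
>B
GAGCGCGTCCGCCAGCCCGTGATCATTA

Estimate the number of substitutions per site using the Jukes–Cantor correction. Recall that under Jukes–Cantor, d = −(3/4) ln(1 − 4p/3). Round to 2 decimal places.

The sequences differ at 8 of 28 sites (3, 5, 7, 12, 15, 17, 26, 28), so p = 8/28 ≈ 0.285714.
d = −(3/4) ln(1 − 4p/3) = −0.75 ln(1 − 0.380952) = −0.75 ln(0.619048)
  = −0.75 × (-0.479572) = 0.359679 substitutions/site.

0.36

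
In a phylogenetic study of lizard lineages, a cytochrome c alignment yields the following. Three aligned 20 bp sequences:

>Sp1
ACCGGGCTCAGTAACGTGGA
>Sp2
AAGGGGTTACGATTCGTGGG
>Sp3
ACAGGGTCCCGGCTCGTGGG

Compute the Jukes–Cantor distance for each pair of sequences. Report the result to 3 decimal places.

Sp1–Sp2: 9/20 sites differ → p = 0.45, d = −0.75 ln(1 − 0.6) = 0.687218 ≈ 0.687.
Sp1–Sp3: 8/20 sites differ → p = 0.4, d = −0.75 ln(1 − 0.533333) = 0.571605 ≈ 0.572.
Sp2–Sp3: 6/20 sites differ → p = 0.3, d = −0.75 ln(1 − 0.4) = 0.383119 ≈ 0.383.

d(Sp1,Sp2) = 0.687, d(Sp1,Sp3) = 0.572, d(Sp2,Sp3) = 0.383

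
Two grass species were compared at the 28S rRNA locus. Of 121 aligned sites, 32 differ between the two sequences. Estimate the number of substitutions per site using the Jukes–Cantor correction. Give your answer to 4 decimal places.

0.3261

p = 32/121 ≈ 0.264463.
d = −(3/4) ln(1 − 4p/3) = −0.75 ln(1 − 0.352617) = −0.75 ln(0.647383)
  = −0.75 × (-0.434817) = 0.326113 substitutions/site.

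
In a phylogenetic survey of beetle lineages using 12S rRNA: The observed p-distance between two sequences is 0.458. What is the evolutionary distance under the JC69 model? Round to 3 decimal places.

0.707

d = −(3/4) ln(1 − 4p/3) = −0.75 ln(1 − 0.610667) = −0.75 ln(0.389333)
  = −0.75 × (-0.943320) = 0.707490 substitutions/site.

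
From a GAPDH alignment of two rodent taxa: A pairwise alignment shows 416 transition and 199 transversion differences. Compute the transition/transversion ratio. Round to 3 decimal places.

2.090

R = 416/199 = 2.090452… ≈ 2.090 (to 3 d.p.).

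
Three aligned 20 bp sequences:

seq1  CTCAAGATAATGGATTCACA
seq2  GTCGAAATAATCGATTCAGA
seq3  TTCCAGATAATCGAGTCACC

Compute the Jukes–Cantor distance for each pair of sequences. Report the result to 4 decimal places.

d(seq1,seq2) = 0.3041, d(seq1,seq3) = 0.3041, d(seq2,seq3) = 0.3831

seq1–seq2: 5/20 sites differ → p = 0.25, d = −0.75 ln(1 − 0.333333) = 0.304098 ≈ 0.3041.
seq1–seq3: 5/20 sites differ → p = 0.25, d = −0.75 ln(1 − 0.333333) = 0.304098 ≈ 0.3041.
seq2–seq3: 6/20 sites differ → p = 0.3, d = −0.75 ln(1 − 0.4) = 0.383119 ≈ 0.3831.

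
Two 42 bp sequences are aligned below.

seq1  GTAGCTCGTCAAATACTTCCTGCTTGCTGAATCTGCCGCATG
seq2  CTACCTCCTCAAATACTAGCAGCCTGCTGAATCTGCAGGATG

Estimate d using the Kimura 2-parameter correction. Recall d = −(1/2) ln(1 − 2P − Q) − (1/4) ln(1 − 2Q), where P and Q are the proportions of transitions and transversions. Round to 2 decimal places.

Of 42 sites, 1 differences are transitions and 8 are transversions, so P = 1/42 ≈ 0.02381 and Q = 8/42 ≈ 0.190476.
Under the Kimura two-parameter model, d = −½ ln(1 − 2P − Q) − ¼ ln(1 − 2Q).
1 − 2P − Q = 0.761904, giving −½ ln(0.761904) = 0.135967.
1 − 2Q = 0.619048, giving −¼ ln(0.619048) = 0.119893.
d = 0.135967 + 0.119893 = 0.255860.

0.26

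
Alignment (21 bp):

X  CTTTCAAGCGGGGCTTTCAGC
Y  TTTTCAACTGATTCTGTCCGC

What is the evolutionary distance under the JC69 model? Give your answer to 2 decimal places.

0.53

The sequences differ at 8 of 21 sites (1, 8, 9, 11, 12, 13, 16, 19), so p = 8/21 ≈ 0.380952.
d = −(3/4) ln(1 − 4p/3) = −0.75 ln(1 − 0.507936) = −0.75 ln(0.492064)
  = −0.75 × (-0.709146) = 0.531860 substitutions/site.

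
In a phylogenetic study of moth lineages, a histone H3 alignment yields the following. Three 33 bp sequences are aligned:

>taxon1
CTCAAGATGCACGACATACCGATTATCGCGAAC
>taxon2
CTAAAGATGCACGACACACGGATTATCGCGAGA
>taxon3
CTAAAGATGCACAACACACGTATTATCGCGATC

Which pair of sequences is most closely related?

taxon1–taxon2: 5/33 differ, p = 0.152, d = 0.169.
taxon1–taxon3: 6/33 differ, p = 0.182, d = 0.208.
taxon2–taxon3: 4/33 differ, p = 0.121, d = 0.132.
The smallest distance is between taxon2 and taxon3.

taxon2 and taxon3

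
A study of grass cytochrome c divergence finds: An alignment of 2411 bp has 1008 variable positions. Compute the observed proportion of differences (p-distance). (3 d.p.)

0.418

p = 1008/2411 = 0.418083… ≈ 0.418 (to 3 d.p.).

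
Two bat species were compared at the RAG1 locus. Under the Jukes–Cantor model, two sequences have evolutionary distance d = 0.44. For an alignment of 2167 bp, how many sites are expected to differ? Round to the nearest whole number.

721

Invert JC69: p = (3/4)(1 − e^(−4d/3)) = 0.75 × (1 − e^(-0.586667)) = 0.75 × (1 − 0.556178) = 0.332867.
Expected differing sites = pL ≈ 0.332867 × 2167 = 721.322789 ≈ 721.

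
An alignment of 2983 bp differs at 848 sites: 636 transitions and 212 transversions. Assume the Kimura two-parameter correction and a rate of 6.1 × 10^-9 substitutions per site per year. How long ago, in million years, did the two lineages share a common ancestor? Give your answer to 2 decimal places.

31.34

P = 636/2983 ≈ 0.213208 and Q = 212/2983 ≈ 0.071069.
Under the Kimura two-parameter model, d = −½ ln(1 − 2P − Q) − ¼ ln(1 − 2Q).
1 − 2P − Q = 0.502515, giving −½ ln(0.502515) = 0.344065.
1 − 2Q = 0.857862, giving −¼ ln(0.857862) = 0.038328.
d = 0.344065 + 0.038328 = 0.382393.
Under a molecular clock d = 2μt, so t = d/(2μ) = 0.382393 / (2 × 6.1 × 10^-9) = 31.34 million years.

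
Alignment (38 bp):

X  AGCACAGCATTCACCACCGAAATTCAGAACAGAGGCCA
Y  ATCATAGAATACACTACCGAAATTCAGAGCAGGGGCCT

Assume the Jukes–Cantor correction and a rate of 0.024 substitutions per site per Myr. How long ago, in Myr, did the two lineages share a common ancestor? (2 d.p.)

The sequences differ at 8 of 38 sites (2, 5, 8, 11, 15, 29, 33, 38), so p = 8/38 ≈ 0.210526.
d = −(3/4) ln(1 − 4p/3) = −0.75 ln(1 − 0.280701) = −0.75 ln(0.719299)
  = −0.75 × (-0.329478) = 0.247109 substitutions/site.
Under a molecular clock d = 2μt, so t = d/(2μ) = 0.247109 / (2 × 0.024) = 5.15 Myr.

5.15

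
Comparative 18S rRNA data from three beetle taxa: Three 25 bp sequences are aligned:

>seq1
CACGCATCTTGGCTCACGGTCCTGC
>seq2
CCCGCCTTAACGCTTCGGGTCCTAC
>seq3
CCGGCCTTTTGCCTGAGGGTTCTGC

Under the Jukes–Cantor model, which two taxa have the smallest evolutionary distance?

seq1 and seq3

seq1–seq2: 10/25 differ, p = 0.400, d = 0.572.
seq1–seq3: 8/25 differ, p = 0.320, d = 0.417.
seq2–seq3: 9/25 differ, p = 0.360, d = 0.490.
The smallest distance is between seq1 and seq3.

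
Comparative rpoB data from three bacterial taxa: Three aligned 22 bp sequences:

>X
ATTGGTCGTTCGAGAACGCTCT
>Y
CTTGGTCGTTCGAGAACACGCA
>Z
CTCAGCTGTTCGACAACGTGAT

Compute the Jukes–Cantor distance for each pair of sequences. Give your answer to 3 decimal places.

X–Y: 4/22 sites differ → p ≈ 0.181818, d = −0.75 ln(1 − 0.242424) = 0.208224 ≈ 0.208.
X–Z: 9/22 sites differ → p ≈ 0.409091, d = −0.75 ln(1 − 0.545455) = 0.591344 ≈ 0.591.
Y–Z: 9/22 sites differ → p ≈ 0.409091, d = −0.75 ln(1 − 0.545455) = 0.591344 ≈ 0.591.

d(X,Y) = 0.208, d(X,Z) = 0.591, d(Y,Z) = 0.591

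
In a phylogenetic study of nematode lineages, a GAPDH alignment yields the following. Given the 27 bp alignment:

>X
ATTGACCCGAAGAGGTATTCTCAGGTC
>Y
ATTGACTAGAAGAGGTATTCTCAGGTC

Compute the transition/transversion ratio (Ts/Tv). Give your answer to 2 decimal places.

Transitions are A↔G and C↔T; transversions are all other mismatches.
Transitions: 1. Transversions: 1.
R = 1/1 = 1.00.

1.00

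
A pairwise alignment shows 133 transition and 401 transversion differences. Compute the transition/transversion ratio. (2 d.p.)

0.33

R = 133/401 = 0.331670… ≈ 0.33 (to 2 d.p.).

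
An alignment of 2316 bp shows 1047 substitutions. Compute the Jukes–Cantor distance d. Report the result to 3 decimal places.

p = 1047/2316 ≈ 0.452073.
d = −(3/4) ln(1 − 4p/3) = −0.75 ln(1 − 0.602764) = −0.75 ln(0.397236)
  = −0.75 × (-0.923225) = 0.692419 substitutions/site.

0.692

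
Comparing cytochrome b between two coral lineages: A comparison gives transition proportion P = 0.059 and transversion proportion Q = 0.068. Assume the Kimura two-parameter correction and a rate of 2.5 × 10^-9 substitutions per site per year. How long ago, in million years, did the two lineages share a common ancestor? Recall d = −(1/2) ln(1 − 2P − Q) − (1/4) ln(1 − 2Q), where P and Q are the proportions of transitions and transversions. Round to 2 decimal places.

Under the Kimura two-parameter model, d = −½ ln(1 − 2P − Q) − ¼ ln(1 − 2Q).
1 − 2P − Q = 0.814, giving −½ ln(0.814) = 0.102897.
1 − 2Q = 0.864, giving −¼ ln(0.864) = 0.036546.
d = 0.102897 + 0.036546 = 0.139443.
Under a molecular clock d = 2μt, so t = d/(2μ) = 0.139443 / (2 × 2.5 × 10^-9) = 27.89 million years.

27.89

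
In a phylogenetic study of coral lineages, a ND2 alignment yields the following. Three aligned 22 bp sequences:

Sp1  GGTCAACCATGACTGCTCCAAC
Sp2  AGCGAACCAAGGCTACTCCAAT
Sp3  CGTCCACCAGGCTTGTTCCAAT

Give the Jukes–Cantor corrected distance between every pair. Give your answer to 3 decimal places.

d(Sp1,Sp2) = 0.414, d(Sp1,Sp3) = 0.414, d(Sp2,Sp3) = 0.591

Sp1–Sp2: 7/22 sites differ → p ≈ 0.318182, d = −0.75 ln(1 − 0.424243) = 0.414052 ≈ 0.414.
Sp1–Sp3: 7/22 sites differ → p ≈ 0.318182, d = −0.75 ln(1 − 0.424243) = 0.414052 ≈ 0.414.
Sp2–Sp3: 9/22 sites differ → p ≈ 0.409091, d = −0.75 ln(1 − 0.545455) = 0.591344 ≈ 0.591.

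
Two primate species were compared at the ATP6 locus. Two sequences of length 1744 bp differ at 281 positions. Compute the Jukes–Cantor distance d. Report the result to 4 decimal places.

0.1814

p = 281/1744 ≈ 0.161124.
d = −(3/4) ln(1 − 4p/3) = −0.75 ln(1 − 0.214832) = −0.75 ln(0.785168)
  = −0.75 × (-0.241858) = 0.181394 substitutions/site.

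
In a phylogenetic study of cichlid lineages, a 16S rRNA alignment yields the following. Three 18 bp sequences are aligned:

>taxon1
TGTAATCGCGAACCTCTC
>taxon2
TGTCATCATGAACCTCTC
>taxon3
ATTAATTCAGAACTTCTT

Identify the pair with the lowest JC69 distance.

taxon1 and taxon2

taxon1–taxon2: 3/18 differ, p = 0.167, d = 0.188.
taxon1–taxon3: 7/18 differ, p = 0.389, d = 0.548.
taxon2–taxon3: 8/18 differ, p = 0.444, d = 0.673.
The smallest distance is between taxon1 and taxon2.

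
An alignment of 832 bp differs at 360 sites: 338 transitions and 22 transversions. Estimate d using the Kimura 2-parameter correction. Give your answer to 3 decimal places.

0.927

P = 338/832 = 0.40625 and Q = 22/832 ≈ 0.026442.
Under the Kimura two-parameter model, d = −½ ln(1 − 2P − Q) − ¼ ln(1 − 2Q).
1 − 2P − Q = 0.161058, giving −½ ln(0.161058) = 0.912995.
1 − 2Q = 0.947116, giving −¼ ln(0.947116) = 0.013583.
d = 0.912995 + 0.013583 = 0.926578.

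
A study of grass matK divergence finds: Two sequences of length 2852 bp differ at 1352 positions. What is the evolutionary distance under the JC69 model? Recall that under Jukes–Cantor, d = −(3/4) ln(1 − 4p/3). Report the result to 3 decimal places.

0.750

p = 1352/2852 ≈ 0.474053.
d = −(3/4) ln(1 − 4p/3) = −0.75 ln(1 − 0.632071) = −0.75 ln(0.367929)
  = −0.75 × (-0.999865) = 0.749899 substitutions/site.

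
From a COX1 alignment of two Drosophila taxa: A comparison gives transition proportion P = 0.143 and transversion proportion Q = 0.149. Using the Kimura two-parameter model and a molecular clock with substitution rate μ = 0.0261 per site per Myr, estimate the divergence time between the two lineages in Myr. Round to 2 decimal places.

7.16

Under the Kimura two-parameter model, d = −½ ln(1 − 2P − Q) − ¼ ln(1 − 2Q).
1 − 2P − Q = 0.565, giving −½ ln(0.565) = 0.285465.
1 − 2Q = 0.702, giving −¼ ln(0.702) = 0.088455.
d = 0.285465 + 0.088455 = 0.373920.
Under a molecular clock d = 2μt, so t = d/(2μ) = 0.373920 / (2 × 0.0261) = 7.16 Myr.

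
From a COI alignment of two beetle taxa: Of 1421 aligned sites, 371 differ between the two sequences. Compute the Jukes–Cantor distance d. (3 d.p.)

p = 371/1421 ≈ 0.261084.
d = −(3/4) ln(1 − 4p/3) = −0.75 ln(1 − 0.348112) = −0.75 ln(0.651888)
  = −0.75 × (-0.427883) = 0.320912 substitutions/site.

0.321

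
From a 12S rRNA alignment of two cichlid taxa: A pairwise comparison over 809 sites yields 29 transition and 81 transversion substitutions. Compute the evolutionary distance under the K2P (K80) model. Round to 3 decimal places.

P = 29/809 ≈ 0.035847 and Q = 81/809 ≈ 0.100124.
Under the Kimura two-parameter model, d = −½ ln(1 − 2P − Q) − ¼ ln(1 − 2Q).
1 − 2P − Q = 0.828182, giving −½ ln(0.828182) = 0.094261.
1 − 2Q = 0.799752, giving −¼ ln(0.799752) = 0.055863.
d = 0.094261 + 0.055863 = 0.150124.

0.150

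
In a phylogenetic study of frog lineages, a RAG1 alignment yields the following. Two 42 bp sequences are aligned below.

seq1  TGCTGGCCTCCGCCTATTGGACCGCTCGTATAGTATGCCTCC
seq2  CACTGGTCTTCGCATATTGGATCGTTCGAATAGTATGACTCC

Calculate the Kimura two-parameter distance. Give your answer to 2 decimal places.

0.26

Of 42 sites, 6 differences are transitions and 3 are transversions, so P = 6/42 ≈ 0.142857 and Q = 3/42 ≈ 0.071429.
Under the Kimura two-parameter model, d = −½ ln(1 − 2P − Q) − ¼ ln(1 − 2Q).
1 − 2P − Q = 0.642857, giving −½ ln(0.642857) = 0.220916.
1 − 2Q = 0.857142, giving −¼ ln(0.857142) = 0.038538.
d = 0.220916 + 0.038538 = 0.259454.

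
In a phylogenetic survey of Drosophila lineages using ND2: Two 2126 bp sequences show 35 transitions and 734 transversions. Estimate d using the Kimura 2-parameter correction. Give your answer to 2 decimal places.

0.53

P = 35/2126 ≈ 0.016463 and Q = 734/2126 ≈ 0.345249.
Under the Kimura two-parameter model, d = −½ ln(1 − 2P − Q) − ¼ ln(1 − 2Q).
1 − 2P − Q = 0.621825, giving −½ ln(0.621825) = 0.237548.
1 − 2Q = 0.309502, giving −¼ ln(0.309502) = 0.293198.
d = 0.237548 + 0.293198 = 0.530746.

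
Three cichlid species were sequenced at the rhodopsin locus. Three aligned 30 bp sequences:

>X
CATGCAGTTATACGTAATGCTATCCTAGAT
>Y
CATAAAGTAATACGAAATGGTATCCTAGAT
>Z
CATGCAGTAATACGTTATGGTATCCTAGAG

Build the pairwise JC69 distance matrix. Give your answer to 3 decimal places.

d(X,Y) = 0.188, d(X,Z) = 0.147, d(Y,Z) = 0.188

X–Y: 5/30 sites differ → p ≈ 0.166667, d = −0.75 ln(1 − 0.222223) = 0.188487 ≈ 0.188.
X–Z: 4/30 sites differ → p ≈ 0.133333, d = −0.75 ln(1 − 0.177777) = 0.146808 ≈ 0.147.
Y–Z: 5/30 sites differ → p ≈ 0.166667, d = −0.75 ln(1 − 0.222223) = 0.188487 ≈ 0.188.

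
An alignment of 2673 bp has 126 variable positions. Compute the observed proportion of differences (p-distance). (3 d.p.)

p = 126/2673 = 0.047138… ≈ 0.047 (to 3 d.p.).

0.047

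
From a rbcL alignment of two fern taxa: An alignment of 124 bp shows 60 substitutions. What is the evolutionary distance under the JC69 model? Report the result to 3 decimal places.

0.777

p = 60/124 ≈ 0.483871.
d = −(3/4) ln(1 − 4p/3) = −0.75 ln(1 − 0.645161) = −0.75 ln(0.354839)
  = −0.75 × (-1.036091) = 0.777068 substitutions/site.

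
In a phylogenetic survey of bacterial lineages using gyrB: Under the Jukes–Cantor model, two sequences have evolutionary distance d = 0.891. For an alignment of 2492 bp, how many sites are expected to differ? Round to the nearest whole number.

Invert JC69: p = (3/4)(1 − e^(−4d/3)) = 0.75 × (1 − e^(-1.188)) = 0.75 × (1 − 0.304830) = 0.521378.
Expected differing sites = pL ≈ 0.521378 × 2492 = 1299.273976 ≈ 1299.

1299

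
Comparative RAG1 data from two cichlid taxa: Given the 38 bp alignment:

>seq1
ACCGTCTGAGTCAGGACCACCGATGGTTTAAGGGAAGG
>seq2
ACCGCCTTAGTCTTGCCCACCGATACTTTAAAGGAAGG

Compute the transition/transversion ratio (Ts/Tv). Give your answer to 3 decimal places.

0.600

Transitions are A↔G and C↔T; transversions are all other mismatches.
Transitions: 3. Transversions: 5.
R = 3/5 = 0.600.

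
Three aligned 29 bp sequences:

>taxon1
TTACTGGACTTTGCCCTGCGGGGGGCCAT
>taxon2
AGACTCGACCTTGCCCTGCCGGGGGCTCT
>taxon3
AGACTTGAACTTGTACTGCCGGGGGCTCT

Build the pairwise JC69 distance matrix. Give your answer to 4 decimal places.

taxon1–taxon2: 7/29 sites differ → p ≈ 0.241379, d = −0.75 ln(1 − 0.321839) = 0.291278 ≈ 0.2913.
taxon1–taxon3: 10/29 sites differ → p ≈ 0.344828, d = −0.75 ln(1 − 0.459771) = 0.461822 ≈ 0.4618.
taxon2–taxon3: 4/29 sites differ → p ≈ 0.137931, d = −0.75 ln(1 − 0.183908) = 0.152421 ≈ 0.1524.

d(taxon1,taxon2) = 0.2913, d(taxon1,taxon3) = 0.4618, d(taxon2,taxon3) = 0.1524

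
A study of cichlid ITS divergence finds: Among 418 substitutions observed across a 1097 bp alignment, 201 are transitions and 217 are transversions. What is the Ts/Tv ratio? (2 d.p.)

R = 201/217 = 0.926267… ≈ 0.93 (to 2 d.p.).

0.93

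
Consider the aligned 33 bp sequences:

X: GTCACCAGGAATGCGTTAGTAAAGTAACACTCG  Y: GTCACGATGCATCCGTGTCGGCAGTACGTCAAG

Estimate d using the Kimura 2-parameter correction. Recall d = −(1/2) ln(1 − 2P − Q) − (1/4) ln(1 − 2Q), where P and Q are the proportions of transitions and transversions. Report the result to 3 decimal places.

Of 33 sites, 1 differences are transitions and 14 are transversions, so P = 1/33 ≈ 0.030303 and Q = 14/33 ≈ 0.424242.
Under the Kimura two-parameter model, d = −½ ln(1 − 2P − Q) − ¼ ln(1 − 2Q).
1 − 2P − Q = 0.515152, giving −½ ln(0.515152) = 0.331647.
1 − 2Q = 0.151516, giving −¼ ln(0.151516) = 0.471766.
d = 0.331647 + 0.471766 = 0.803413.

0.803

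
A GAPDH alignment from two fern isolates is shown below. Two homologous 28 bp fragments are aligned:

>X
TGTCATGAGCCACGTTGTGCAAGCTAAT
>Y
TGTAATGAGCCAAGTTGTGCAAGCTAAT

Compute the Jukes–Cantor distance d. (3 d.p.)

0.075

The sequences differ at 2 of 28 sites (4, 13), so p = 2/28 ≈ 0.071429.
d = −(3/4) ln(1 − 4p/3) = −0.75 ln(1 − 0.095239) = −0.75 ln(0.904761)
  = −0.75 × (-0.100084) = 0.075063 substitutions/site.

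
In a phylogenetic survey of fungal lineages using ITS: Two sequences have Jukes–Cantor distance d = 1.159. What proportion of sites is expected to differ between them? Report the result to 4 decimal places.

0.5901

p = (3/4)(1 − e^(−4d/3)) = 0.75 × (1 − e^(-1.545333)) = 0.75 × (1 − 0.213241) = 0.590069.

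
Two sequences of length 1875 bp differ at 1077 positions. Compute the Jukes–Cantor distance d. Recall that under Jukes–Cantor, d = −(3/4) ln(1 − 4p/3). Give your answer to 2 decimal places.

1.09

p = 1077/1875 = 0.5744.
d = −(3/4) ln(1 − 4p/3) = −0.75 ln(1 − 0.765867) = −0.75 ln(0.234133)
  = −0.75 × (-1.451866) = 1.088900 substitutions/site.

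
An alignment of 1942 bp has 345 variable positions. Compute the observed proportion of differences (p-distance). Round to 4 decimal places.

0.1777

p = 345/1942 = 0.177651… ≈ 0.1777 (to 4 d.p.).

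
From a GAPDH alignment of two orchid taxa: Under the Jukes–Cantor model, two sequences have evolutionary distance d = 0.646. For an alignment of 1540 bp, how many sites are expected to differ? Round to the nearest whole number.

667

Invert JC69: p = (3/4)(1 − e^(−4d/3)) = 0.75 × (1 − e^(-0.861333)) = 0.75 × (1 − 0.422598) = 0.433052.
Expected differing sites = pL ≈ 0.433052 × 1540 = 666.90008 ≈ 667.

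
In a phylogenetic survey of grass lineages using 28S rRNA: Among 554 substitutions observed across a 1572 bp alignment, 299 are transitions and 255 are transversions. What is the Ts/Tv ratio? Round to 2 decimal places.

1.17

R = 299/255 = 1.172549… ≈ 1.17 (to 2 d.p.).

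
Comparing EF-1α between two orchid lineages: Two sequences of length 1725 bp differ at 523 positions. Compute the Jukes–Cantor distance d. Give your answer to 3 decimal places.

p = 523/1725 ≈ 0.303188.
d = −(3/4) ln(1 − 4p/3) = −0.75 ln(1 − 0.404251) = −0.75 ln(0.595749)
  = −0.75 × (-0.517936) = 0.388452 substitutions/site.

0.388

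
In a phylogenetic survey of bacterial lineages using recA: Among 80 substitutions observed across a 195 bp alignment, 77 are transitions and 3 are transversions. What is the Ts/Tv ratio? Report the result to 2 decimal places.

25.67

R = 77/3 = 25.666666… ≈ 25.67 (to 2 d.p.).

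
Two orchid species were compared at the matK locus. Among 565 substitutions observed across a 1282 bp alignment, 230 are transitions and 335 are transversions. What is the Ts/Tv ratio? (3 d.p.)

0.687

R = 230/335 = 0.686567… ≈ 0.687 (to 3 d.p.).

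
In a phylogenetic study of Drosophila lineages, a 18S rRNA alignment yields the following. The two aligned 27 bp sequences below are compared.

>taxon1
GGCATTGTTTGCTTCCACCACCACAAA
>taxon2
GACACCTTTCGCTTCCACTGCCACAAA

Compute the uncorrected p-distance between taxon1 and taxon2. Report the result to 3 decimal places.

0.259

The sequences differ at 7 of 27 positions (sites 2, 5, 6, 7, 10, 19, 20).
p = 7/27 = 0.259259… ≈ 0.259 (to 3 d.p.).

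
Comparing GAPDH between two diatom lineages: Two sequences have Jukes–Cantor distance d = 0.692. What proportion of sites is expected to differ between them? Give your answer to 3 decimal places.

0.452

p = (3/4)(1 − e^(−4d/3)) = 0.75 × (1 − e^(-0.922667)) = 0.75 × (1 − 0.397458) = 0.451907.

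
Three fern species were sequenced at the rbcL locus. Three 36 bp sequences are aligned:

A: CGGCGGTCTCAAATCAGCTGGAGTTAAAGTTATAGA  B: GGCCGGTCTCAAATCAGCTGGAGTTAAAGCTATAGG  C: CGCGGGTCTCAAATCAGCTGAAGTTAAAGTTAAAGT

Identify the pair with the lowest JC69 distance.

A–B: 4/36 differ, p = 0.111, d = 0.120.
A–C: 5/36 differ, p = 0.139, d = 0.154.
B–C: 6/36 differ, p = 0.167, d = 0.188.
The smallest distance is between A and B.

A and B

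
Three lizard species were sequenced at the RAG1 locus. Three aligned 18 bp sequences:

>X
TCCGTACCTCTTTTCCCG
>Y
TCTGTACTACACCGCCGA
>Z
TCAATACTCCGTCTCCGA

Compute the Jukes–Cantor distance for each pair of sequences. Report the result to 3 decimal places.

X–Y: 9/18 sites differ → p = 0.5, d = −0.75 ln(1 − 0.666667) = 0.823960 ≈ 0.824.
X–Z: 8/18 sites differ → p ≈ 0.444444, d = −0.75 ln(1 − 0.592592) = 0.673455 ≈ 0.673.
Y–Z: 6/18 sites differ → p ≈ 0.333333, d = −0.75 ln(1 − 0.444444) = 0.440839 ≈ 0.441.

d(X,Y) = 0.824, d(X,Z) = 0.673, d(Y,Z) = 0.441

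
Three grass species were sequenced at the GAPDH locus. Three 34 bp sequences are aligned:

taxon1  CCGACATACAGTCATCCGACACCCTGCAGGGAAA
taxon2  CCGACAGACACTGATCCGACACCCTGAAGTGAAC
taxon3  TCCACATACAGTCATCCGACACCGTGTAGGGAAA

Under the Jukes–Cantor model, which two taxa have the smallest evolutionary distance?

taxon1 and taxon3

taxon1–taxon2: 6/34 differ, p = 0.176, d = 0.201.
taxon1–taxon3: 4/34 differ, p = 0.118, d = 0.128.
taxon2–taxon3: 9/34 differ, p = 0.265, d = 0.326.
The smallest distance is between taxon1 and taxon3.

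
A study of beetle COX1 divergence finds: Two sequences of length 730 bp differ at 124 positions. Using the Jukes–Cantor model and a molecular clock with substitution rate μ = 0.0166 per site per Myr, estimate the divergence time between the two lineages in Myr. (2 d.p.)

p = 124/730 ≈ 0.169863.
d = −(3/4) ln(1 − 4p/3) = −0.75 ln(1 − 0.226484) = −0.75 ln(0.773516)
  = −0.75 × (-0.256809) = 0.192607 substitutions/site.
Under a molecular clock d = 2μt, so t = d/(2μ) = 0.192607 / (2 × 0.0166) = 5.80 Myr.

5.80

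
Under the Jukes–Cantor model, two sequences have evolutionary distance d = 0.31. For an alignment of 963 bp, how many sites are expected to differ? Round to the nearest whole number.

Invert JC69: p = (3/4)(1 − e^(−4d/3)) = 0.75 × (1 − e^(-0.413333)) = 0.75 × (1 − 0.661442) = 0.253919.
Expected differing sites = pL ≈ 0.253919 × 963 = 244.523997 ≈ 245.

245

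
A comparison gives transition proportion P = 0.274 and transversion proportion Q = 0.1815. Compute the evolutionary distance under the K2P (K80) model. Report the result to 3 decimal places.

Under the Kimura two-parameter model, d = −½ ln(1 − 2P − Q) − ¼ ln(1 − 2Q).
1 − 2P − Q = 0.2705, giving −½ ln(0.2705) = 0.653742.
1 − 2Q = 0.637, giving −¼ ln(0.637) = 0.112746.
d = 0.653742 + 0.112746 = 0.766488.

0.766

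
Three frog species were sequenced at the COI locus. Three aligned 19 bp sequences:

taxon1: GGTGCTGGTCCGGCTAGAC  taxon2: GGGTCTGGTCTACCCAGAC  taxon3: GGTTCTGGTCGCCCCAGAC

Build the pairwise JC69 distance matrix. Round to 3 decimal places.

taxon1–taxon2: 6/19 sites differ → p ≈ 0.315789, d = −0.75 ln(1 − 0.421052) = 0.409907 ≈ 0.410.
taxon1–taxon3: 5/19 sites differ → p ≈ 0.263158, d = −0.75 ln(1 − 0.350877) = 0.324100 ≈ 0.324.
taxon2–taxon3: 3/19 sites differ → p ≈ 0.157895, d = −0.75 ln(1 − 0.210527) = 0.177292 ≈ 0.177.

d(taxon1,taxon2) = 0.410, d(taxon1,taxon3) = 0.324, d(taxon2,taxon3) = 0.177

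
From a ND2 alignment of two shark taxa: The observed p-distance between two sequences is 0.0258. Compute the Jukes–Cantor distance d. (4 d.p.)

d = −(3/4) ln(1 − 4p/3) = −0.75 ln(1 − 0.0344) = −0.75 ln(0.9656)
  = −0.75 × (-0.035006) = 0.026255 substitutions/site.

0.0263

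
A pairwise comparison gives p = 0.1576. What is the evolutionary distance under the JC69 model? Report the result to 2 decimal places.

0.18

d = −(3/4) ln(1 − 4p/3) = −0.75 ln(1 − 0.210133) = −0.75 ln(0.789867)
  = −0.75 × (-0.235891) = 0.176918 substitutions/site.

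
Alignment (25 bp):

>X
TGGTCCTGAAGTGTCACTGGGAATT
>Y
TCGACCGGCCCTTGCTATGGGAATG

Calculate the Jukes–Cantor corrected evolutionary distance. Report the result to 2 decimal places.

0.66

The sequences differ at 11 of 25 sites, so p = 11/25 = 0.44.
d = −(3/4) ln(1 − 4p/3) = −0.75 ln(1 − 0.586667) = −0.75 ln(0.413333)
  = −0.75 × (-0.883502) = 0.662627 substitutions/site.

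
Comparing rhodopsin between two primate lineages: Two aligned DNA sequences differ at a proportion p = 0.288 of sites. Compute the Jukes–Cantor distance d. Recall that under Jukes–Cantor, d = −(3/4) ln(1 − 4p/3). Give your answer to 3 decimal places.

0.363

d = −(3/4) ln(1 − 4p/3) = −0.75 ln(1 − 0.384) = −0.75 ln(0.616)
  = −0.75 × (-0.484508) = 0.363381 substitutions/site.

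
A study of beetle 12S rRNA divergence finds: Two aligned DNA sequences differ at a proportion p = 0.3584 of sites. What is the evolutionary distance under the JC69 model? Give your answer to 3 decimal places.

0.487

d = −(3/4) ln(1 − 4p/3) = −0.75 ln(1 − 0.477867) = −0.75 ln(0.522133)
  = −0.75 × (-0.649833) = 0.487375 substitutions/site.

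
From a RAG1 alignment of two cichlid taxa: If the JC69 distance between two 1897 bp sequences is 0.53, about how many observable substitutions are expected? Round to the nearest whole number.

Invert JC69: p = (3/4)(1 − e^(−4d/3)) = 0.75 × (1 − e^(-0.706667)) = 0.75 × (1 − 0.493286) = 0.380036.
Expected differing sites = pL ≈ 0.380036 × 1897 = 720.928292 ≈ 721.

721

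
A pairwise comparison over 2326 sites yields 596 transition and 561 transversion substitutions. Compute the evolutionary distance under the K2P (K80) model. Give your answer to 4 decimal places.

P = 596/2326 ≈ 0.256234 and Q = 561/2326 ≈ 0.241187.
Under the Kimura two-parameter model, d = −½ ln(1 − 2P − Q) − ¼ ln(1 − 2Q).
1 − 2P − Q = 0.246345, giving −½ ln(0.246345) = 0.700511.
1 − 2Q = 0.517626, giving −¼ ln(0.517626) = 0.164626.
d = 0.700511 + 0.164626 = 0.865137.

0.8651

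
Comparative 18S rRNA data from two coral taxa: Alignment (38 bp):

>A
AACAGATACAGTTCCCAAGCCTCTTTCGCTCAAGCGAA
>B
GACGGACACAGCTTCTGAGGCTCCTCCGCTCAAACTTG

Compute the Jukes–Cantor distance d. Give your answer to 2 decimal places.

0.51

The sequences differ at 14 of 38 sites, so p = 14/38 ≈ 0.368421.
d = −(3/4) ln(1 − 4p/3) = −0.75 ln(1 − 0.491228) = −0.75 ln(0.508772)
  = −0.75 × (-0.675755) = 0.506816 substitutions/site.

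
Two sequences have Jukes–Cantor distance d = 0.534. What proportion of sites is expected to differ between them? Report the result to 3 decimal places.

p = (3/4)(1 − e^(−4d/3)) = 0.75 × (1 − e^(-0.712)) = 0.75 × (1 − 0.490662) = 0.382004.

0.382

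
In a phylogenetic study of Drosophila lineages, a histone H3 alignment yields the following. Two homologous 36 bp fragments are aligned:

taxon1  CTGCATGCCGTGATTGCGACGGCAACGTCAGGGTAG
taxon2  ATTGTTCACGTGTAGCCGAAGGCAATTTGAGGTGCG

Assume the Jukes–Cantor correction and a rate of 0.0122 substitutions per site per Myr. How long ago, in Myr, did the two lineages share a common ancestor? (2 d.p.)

30.53

The sequences differ at 17 of 36 sites, so p = 17/36 ≈ 0.472222.
d = −(3/4) ln(1 − 4p/3) = −0.75 ln(1 − 0.629629) = −0.75 ln(0.370371)
  = −0.75 × (-0.993250) = 0.744938 substitutions/site.
Under a molecular clock d = 2μt, so t = d/(2μ) = 0.744938 / (2 × 0.0122) = 30.53 Myr.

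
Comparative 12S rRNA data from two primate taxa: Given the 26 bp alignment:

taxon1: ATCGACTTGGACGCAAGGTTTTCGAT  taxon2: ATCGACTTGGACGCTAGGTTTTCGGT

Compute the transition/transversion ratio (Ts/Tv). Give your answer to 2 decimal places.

1.00

Transitions are A↔G and C↔T; transversions are all other mismatches.
Transitions: 1. Transversions: 1.
R = 1/1 = 1.00.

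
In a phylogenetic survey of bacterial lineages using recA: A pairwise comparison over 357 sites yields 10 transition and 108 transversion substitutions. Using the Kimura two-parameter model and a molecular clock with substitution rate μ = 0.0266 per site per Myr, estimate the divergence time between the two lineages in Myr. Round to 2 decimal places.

8.54

P = 10/357 ≈ 0.028011 and Q = 108/357 ≈ 0.302521.
Under the Kimura two-parameter model, d = −½ ln(1 − 2P − Q) − ¼ ln(1 − 2Q).
1 − 2P − Q = 0.641457, giving −½ ln(0.641457) = 0.222007.
1 − 2Q = 0.394958, giving −¼ ln(0.394958) = 0.232244.
d = 0.222007 + 0.232244 = 0.454251.
Under a molecular clock d = 2μt, so t = d/(2μ) = 0.454251 / (2 × 0.0266) = 8.54 Myr.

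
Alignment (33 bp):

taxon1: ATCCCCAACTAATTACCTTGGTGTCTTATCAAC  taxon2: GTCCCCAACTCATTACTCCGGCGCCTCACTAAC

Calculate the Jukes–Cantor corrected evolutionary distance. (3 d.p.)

0.388

The sequences differ at 10 of 33 sites (1, 11, 17, 18, 19, 22, 24, 27, 29, 30), so p = 10/33 ≈ 0.30303.
d = −(3/4) ln(1 − 4p/3) = −0.75 ln(1 − 0.40404) = −0.75 ln(0.59596)
  = −0.75 × (-0.517582) = 0.388187 substitutions/site.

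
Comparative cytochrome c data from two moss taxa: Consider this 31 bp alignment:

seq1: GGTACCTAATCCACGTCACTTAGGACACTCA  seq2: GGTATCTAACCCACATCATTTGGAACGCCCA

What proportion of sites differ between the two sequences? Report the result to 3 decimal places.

0.258

The sequences differ at 8 of 31 positions (sites 5, 10, 15, 19, 22, 24, 27, 29).
p = 8/31 = 0.258064… ≈ 0.258 (to 3 d.p.).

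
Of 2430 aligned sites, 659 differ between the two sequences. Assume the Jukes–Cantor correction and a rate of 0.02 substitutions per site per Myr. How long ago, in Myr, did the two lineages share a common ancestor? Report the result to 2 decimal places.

8.41

p = 659/2430 ≈ 0.271193.
d = −(3/4) ln(1 − 4p/3) = −0.75 ln(1 − 0.361591) = −0.75 ln(0.638409)
  = −0.75 × (-0.448776) = 0.336582 substitutions/site.
Under a molecular clock d = 2μt, so t = d/(2μ) = 0.336582 / (2 × 0.02) = 8.41 Myr.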